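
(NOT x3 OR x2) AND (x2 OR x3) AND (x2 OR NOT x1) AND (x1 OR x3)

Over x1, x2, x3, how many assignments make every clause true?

3

There are 2^3 = 8 truth assignments over (x1, x2, x3).
Check each against the 4 clauses (columns in the order x1, x2, x3):
  F F F  ✗ fails (x2 OR x3)
  F F T  ✗ fails (NOT x3 OR x2)
  F T F  ✗ fails (x1 OR x3)
  F T T  ✓ satisfies all
  T F F  ✗ fails (x2 OR x3)
  T F T  ✗ fails (NOT x3 OR x2)
  T T F  ✓ satisfies all
  T T T  ✓ satisfies all
3 of the 8 rows are models.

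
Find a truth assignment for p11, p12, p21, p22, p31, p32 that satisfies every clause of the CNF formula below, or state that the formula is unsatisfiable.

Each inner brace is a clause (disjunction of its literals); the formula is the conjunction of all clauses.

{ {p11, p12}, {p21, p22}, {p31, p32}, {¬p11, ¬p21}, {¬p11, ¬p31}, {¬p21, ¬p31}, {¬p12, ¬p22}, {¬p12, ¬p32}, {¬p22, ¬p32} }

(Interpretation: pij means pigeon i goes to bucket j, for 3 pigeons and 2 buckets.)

Branch on p11: set p11 = True.
From the singleton clause (¬p21), p21 = False.
From the singleton clause (p22), p22 = True.
From the singleton clause (¬p31), p31 = False.
From the singleton clause (p32), p32 = True.
That conflicts with the unit clause (¬p32).
So p11 must be the other value — set p11 = False.
From the singleton clause (p12), p12 = True.
From the singleton clause (¬p22), p22 = False.
From the singleton clause (p21), p21 = True.
From the singleton clause (¬p31), p31 = False.
From the singleton clause (p32), p32 = True.
That conflicts with the unit clause (¬p32).
Either choice for p11 ends in contradiction.

UNSATISFIABLE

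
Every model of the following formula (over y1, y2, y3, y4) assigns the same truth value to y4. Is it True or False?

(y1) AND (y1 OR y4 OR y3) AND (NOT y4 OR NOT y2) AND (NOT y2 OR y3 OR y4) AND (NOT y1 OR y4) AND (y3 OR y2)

True

Suppose y4 = false.
From the singleton clause (y1), y1 = true.
That conflicts with the unit clause (NOT y1).
So every satisfying assignment has y4 = True.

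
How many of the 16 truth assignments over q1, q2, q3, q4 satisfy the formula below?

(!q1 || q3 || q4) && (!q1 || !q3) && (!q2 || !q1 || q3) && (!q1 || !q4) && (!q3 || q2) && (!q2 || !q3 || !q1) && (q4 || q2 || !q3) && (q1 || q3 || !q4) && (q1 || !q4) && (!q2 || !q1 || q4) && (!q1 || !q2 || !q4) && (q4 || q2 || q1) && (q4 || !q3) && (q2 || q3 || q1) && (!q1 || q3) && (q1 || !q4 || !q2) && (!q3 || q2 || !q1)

There are 2^4 = 16 truth assignments over (q1, q2, q3, q4).
Check each against the 17 clauses (columns in the order q1, q2, q3, q4):
  F F F F  ✗ fails (q4 || q2 || q1)
  F F F T  ✗ fails (q1 || q3 || !q4)
  F F T F  ✗ fails (!q3 || q2)
  F F T T  ✗ fails (!q3 || q2)
  F T F F  ✓ satisfies all
  F T F T  ✗ fails (q1 || q3 || !q4)
  F T T F  ✗ fails (q4 || !q3)
  F T T T  ✗ fails (q1 || !q4)
  T F F F  ✗ fails (!q1 || q3 || q4)
  T F F T  ✗ fails (!q1 || !q4)
  T F T F  ✗ fails (!q1 || !q3)
  T F T T  ✗ fails (!q1 || !q3)
  T T F F  ✗ fails (!q1 || q3 || q4)
  T T F T  ✗ fails (!q2 || !q1 || q3)
  T T T F  ✗ fails (!q1 || !q3)
  T T T T  ✗ fails (!q1 || !q3)
1 of the 16 rows is a model.

1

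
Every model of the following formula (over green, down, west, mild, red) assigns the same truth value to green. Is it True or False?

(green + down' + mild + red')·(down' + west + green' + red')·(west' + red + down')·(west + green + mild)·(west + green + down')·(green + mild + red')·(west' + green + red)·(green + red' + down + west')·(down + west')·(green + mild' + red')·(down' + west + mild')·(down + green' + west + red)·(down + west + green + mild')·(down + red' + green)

True

Suppose green = 0.
Branch on west: set west = 1.
(red) alone gives red = 1.
(mild) alone gives mild = 1.
Now (mild') is unsatisfied and unit — conflict.
That branch fails; take west = 0 instead.
(mild) alone gives mild = 1.
(down') alone gives down = 0.
Now (down) is unsatisfied and unit — conflict.
Both values of west lead to a conflict.
So every satisfying assignment has green = True.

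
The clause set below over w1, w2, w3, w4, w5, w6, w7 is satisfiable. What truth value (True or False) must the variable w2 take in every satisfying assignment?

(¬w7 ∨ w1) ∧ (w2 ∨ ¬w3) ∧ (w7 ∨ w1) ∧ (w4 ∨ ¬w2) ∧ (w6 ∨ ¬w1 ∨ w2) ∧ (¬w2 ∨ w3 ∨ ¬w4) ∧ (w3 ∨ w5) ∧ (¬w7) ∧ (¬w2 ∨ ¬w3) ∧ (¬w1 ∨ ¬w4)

False

Suppose w2 = True.
Unit clause (w4) forces w4 = True.
Unit clause (w3) forces w3 = True.
Now (¬w3) is unsatisfied and unit — conflict.
So every satisfying assignment has w2 = False.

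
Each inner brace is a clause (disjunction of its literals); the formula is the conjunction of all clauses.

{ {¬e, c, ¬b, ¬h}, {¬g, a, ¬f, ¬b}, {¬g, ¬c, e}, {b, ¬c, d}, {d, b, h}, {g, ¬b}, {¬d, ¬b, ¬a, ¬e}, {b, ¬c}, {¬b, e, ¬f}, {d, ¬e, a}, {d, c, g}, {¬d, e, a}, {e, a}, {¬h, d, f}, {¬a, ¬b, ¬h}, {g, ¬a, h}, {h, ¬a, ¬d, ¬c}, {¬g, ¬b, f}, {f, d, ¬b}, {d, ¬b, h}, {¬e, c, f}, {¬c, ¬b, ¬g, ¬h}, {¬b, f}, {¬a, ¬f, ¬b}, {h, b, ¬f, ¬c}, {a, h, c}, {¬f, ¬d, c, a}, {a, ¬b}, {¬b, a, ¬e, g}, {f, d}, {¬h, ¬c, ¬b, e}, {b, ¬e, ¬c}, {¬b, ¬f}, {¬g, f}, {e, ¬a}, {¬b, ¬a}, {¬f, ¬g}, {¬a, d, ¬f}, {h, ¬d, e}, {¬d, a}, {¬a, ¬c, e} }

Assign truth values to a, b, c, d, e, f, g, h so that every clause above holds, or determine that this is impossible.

a: True, b: False, c: False, d: True, e: True, f: True, g: False, h: True

Try g = False.
The clause (¬b) is unit, so b = False.
The clause (¬c) is unit, so c = False.
The clause (d) is unit, so d = True.
The clause (a) is unit, so a = True.
The clause (h) is unit, so h = True.
The clause (e) is unit, so e = True.
The clause (f) is unit, so f = True.
All clauses are satisfied.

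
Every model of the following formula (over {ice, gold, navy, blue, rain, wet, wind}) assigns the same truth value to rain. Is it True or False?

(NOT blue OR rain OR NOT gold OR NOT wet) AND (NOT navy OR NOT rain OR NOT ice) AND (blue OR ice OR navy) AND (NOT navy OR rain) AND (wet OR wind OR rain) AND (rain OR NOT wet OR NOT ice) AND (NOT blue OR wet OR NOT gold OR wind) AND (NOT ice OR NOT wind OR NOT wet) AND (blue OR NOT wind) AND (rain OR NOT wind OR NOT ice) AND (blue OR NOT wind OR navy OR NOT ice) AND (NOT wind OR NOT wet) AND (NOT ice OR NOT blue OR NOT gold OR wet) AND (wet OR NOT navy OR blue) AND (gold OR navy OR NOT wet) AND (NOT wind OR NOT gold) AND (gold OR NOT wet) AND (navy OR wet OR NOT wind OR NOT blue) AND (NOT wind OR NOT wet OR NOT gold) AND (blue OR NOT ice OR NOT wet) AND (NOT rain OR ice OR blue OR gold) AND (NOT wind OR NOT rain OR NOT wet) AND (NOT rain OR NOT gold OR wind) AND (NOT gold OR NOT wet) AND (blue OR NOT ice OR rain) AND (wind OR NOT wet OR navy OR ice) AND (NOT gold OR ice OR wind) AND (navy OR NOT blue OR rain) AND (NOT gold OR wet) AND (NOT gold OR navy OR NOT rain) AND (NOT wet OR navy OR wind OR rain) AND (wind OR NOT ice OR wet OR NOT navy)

True

Suppose rain = false.
(NOT navy) alone gives navy = false.
(NOT blue) alone gives blue = false.
(ice) alone gives ice = true.
That conflicts with the unit clause (NOT ice).
So every satisfying assignment has rain = True.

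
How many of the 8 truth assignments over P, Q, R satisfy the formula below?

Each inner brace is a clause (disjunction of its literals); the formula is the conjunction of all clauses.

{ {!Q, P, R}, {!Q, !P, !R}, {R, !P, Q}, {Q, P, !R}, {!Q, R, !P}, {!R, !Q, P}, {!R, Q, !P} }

1

There are 2^3 = 8 truth assignments over (P, Q, R).
Check each against the 7 clauses (columns in the order P, Q, R):
  F F F  ✓ satisfies all
  F F T  ✗ fails (Q || P || !R)
  F T F  ✗ fails (!Q || P || R)
  F T T  ✗ fails (!R || !Q || P)
  T F F  ✗ fails (R || !P || Q)
  T F T  ✗ fails (!R || Q || !P)
  T T F  ✗ fails (!Q || R || !P)
  T T T  ✗ fails (!Q || !P || !R)
1 of the 8 rows is a model.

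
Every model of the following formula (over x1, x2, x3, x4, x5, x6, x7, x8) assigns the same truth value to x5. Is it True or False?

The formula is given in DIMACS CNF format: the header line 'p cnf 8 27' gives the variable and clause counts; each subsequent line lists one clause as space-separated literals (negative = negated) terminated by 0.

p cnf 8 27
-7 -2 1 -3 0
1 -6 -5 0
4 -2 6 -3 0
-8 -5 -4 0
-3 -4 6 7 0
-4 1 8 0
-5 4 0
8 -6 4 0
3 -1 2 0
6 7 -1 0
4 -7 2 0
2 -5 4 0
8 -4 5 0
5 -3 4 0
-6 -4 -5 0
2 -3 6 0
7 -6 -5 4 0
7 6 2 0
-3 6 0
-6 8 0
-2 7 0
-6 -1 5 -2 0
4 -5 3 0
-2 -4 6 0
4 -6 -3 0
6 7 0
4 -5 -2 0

False

Suppose x5 = True.
(x4) alone gives x4 = True.
(¬x8) alone gives x8 = False.
(x1) alone gives x1 = True.
(¬x6) alone gives x6 = False.
(x7) alone gives x7 = True.
(¬x3) alone gives x3 = False.
(x2) alone gives x2 = True.
That conflicts with the unit clause (¬x2).
So every satisfying assignment has x5 = False.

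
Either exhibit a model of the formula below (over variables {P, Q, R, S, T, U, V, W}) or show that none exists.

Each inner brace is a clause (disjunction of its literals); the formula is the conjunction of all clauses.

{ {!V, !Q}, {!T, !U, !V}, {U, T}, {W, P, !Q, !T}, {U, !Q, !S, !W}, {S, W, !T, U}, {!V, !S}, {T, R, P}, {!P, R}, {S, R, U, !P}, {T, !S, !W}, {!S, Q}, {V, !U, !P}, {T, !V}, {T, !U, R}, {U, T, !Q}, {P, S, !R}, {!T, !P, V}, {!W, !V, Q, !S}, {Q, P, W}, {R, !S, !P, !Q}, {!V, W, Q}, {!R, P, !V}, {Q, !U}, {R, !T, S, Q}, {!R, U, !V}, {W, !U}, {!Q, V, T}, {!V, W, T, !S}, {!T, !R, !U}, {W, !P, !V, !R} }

P: false, Q: true, R: false, S: true, T: true, U: true, V: false, W: true

Branch on V: set V = false.
Branch on U: set U = true.
Unit clause (!P) forces P = false.
Unit clause (Q) forces Q = true.
Unit clause (W) forces W = true.
Unit clause (T) forces T = true.
Unit clause (!R) forces R = false.
All clauses hold; S can take either value.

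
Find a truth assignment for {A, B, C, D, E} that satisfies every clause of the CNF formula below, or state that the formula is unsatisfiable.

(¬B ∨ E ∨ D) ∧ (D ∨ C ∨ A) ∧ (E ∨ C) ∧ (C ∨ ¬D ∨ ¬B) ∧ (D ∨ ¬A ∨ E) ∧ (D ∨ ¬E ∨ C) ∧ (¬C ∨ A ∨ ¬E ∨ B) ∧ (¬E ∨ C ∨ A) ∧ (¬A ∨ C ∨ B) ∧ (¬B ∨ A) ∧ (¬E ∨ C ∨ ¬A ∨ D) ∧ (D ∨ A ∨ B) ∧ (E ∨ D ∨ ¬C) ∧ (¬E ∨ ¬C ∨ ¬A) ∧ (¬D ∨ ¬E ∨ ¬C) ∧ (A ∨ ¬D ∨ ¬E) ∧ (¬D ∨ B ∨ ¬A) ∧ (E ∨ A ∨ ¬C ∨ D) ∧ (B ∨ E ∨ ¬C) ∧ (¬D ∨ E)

UNSATISFIABLE

Branch on E: set E = True.
Branch on D: set D = True.
(¬C) alone gives C = False.
(¬B) alone gives B = False.
(A) alone gives A = True.
Now (¬A) is unsatisfied and unit — conflict.
Backtrack on D: now try D = False.
(C) alone gives C = True.
(¬A) alone gives A = False.
(B) alone gives B = True.
Now (¬B) is unsatisfied and unit — conflict.
Neither D = True nor D = False works.
Backtrack on E: now try E = False.
(C) alone gives C = True.
(D) alone gives D = True.
Now (¬D) is unsatisfied and unit — conflict.
Neither E = True nor E = False works.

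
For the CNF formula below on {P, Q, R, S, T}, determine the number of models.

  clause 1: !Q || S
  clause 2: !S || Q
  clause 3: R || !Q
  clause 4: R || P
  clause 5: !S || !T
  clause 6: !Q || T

There are 2^5 = 32 truth assignments over (P, Q, R, S, T).
Split on T. With T = true, the clauses containing T are satisfied and !T drops from the rest; 3 of the 2^4 = 16 assignments to the other variables satisfy what remains.
With T = false, by the same count on the reduced clause set, 3 assignments work.
Total: 3 + 3 = 6.

6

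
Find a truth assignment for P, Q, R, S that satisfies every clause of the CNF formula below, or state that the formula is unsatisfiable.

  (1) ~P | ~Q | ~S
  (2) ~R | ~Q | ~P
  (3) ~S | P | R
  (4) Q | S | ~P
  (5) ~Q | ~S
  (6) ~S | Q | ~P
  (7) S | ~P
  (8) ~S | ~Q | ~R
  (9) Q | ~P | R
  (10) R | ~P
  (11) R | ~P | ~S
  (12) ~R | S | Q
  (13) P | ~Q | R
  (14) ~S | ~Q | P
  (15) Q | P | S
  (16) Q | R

P=0, Q=0, R=1, S=1

Case Q = 0:
(R) alone gives R = 1.
(S) alone gives S = 1.
(~P) alone gives P = 0.
All clauses are satisfied.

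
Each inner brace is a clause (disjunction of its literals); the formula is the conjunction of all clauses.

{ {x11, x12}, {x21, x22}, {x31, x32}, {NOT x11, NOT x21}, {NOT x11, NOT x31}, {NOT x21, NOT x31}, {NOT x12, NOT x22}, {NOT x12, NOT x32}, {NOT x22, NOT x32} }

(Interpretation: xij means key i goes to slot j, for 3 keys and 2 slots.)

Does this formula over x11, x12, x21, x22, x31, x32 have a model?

Unsatisfiable

Case x11 = true:
Unit clause (NOT x21) forces x21 = false.
Unit clause (x22) forces x22 = true.
Unit clause (NOT x31) forces x31 = false.
Unit clause (x32) forces x32 = true.
That conflicts with the unit clause (NOT x32).
Backtrack on x11: now try x11 = false.
Unit clause (x12) forces x12 = true.
Unit clause (NOT x22) forces x22 = false.
Unit clause (x21) forces x21 = true.
Unit clause (NOT x31) forces x31 = false.
Unit clause (x32) forces x32 = true.
That conflicts with the unit clause (NOT x32).
Either choice for x11 ends in contradiction.
No assignment satisfies every clause.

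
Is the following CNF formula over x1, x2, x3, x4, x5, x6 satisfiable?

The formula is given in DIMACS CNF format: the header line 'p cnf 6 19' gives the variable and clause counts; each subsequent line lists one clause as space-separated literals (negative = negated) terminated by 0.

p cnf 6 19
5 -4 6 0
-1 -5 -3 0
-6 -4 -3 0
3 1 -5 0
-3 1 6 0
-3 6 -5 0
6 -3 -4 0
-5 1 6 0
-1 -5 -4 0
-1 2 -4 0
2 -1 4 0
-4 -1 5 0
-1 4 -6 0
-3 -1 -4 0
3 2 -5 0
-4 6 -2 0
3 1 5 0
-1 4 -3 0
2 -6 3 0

Case x5 = False:
Case x4 = False:
Case x2 = True:
Case x1 = True:
From the singleton clause (¬x6), x6 = False.
From the singleton clause (¬x3), x3 = False.
All clauses are satisfied.
A satisfying assignment: x1=True, x2=True, x3=False, x4=False, x5=False, x6=False.

Satisfiable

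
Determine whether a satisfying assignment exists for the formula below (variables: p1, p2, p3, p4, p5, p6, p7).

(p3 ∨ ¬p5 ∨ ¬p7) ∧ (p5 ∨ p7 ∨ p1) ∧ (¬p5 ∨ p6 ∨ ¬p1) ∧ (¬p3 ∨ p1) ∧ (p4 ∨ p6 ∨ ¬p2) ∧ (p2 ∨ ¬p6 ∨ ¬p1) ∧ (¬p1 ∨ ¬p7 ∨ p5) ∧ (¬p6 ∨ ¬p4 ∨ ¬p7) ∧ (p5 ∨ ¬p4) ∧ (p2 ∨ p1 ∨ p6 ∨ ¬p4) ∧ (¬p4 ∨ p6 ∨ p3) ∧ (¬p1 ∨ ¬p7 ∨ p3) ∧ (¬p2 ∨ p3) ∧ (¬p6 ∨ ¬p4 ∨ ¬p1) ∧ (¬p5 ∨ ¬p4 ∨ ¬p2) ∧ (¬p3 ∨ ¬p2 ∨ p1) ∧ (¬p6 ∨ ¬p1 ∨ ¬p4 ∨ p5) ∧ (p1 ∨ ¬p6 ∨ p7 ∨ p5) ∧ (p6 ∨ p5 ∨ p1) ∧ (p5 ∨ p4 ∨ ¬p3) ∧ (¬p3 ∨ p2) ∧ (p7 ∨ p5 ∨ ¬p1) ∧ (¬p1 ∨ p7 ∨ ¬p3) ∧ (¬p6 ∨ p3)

Try p3 = False.
From the singleton clause (¬p2), p2 = False.
From the singleton clause (¬p6), p6 = False.
From the singleton clause (¬p4), p4 = False.
Try p5 = True.
From the singleton clause (¬p7), p7 = False.
From the singleton clause (¬p1), p1 = False.
All clauses are satisfied.
A satisfying assignment: p1=False, p2=False, p3=False, p4=False, p5=True, p6=False, p7=False.

Satisfiable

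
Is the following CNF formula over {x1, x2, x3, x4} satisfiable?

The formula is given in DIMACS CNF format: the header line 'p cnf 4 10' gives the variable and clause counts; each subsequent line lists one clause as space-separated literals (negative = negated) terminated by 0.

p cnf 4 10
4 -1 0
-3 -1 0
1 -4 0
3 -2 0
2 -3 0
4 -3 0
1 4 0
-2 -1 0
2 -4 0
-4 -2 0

No

Case x4 = True:
Unit clause (x1) forces x1 = True.
Unit clause (¬x3) forces x3 = False.
Unit clause (¬x2) forces x2 = False.
That conflicts with the unit clause (x2).
That branch fails; take x4 = False instead.
Unit clause (¬x1) forces x1 = False.
That conflicts with the unit clause (x1).
Either choice for x4 ends in contradiction.
No assignment satisfies every clause.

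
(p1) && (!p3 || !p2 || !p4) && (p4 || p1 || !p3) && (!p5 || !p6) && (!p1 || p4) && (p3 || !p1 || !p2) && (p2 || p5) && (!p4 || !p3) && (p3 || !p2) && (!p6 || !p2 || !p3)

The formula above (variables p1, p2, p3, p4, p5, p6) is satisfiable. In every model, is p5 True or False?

Suppose p5 = false.
(p1) alone gives p1 = true.
(p4) alone gives p4 = true.
(p2) alone gives p2 = true.
(!p3) alone gives p3 = false.
But (p3) is also a unit clause — contradiction.
So every satisfying assignment has p5 = True.

True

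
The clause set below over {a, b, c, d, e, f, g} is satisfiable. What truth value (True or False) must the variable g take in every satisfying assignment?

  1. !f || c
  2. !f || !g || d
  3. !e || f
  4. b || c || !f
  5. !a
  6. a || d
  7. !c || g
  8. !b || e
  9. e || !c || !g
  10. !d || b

True

Suppose g = false.
The clause (!a) is unit, so a = false.
The clause (d) is unit, so d = true.
The clause (!c) is unit, so c = false.
The clause (!f) is unit, so f = false.
The clause (!e) is unit, so e = false.
The clause (!b) is unit, so b = false.
But (b) is also a unit clause — contradiction.
So every satisfying assignment has g = True.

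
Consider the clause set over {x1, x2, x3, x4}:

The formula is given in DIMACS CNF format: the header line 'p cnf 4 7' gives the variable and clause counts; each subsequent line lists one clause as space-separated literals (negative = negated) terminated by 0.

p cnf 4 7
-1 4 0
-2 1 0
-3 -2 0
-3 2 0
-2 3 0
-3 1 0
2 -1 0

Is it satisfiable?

Yes

Case x1 = False:
The clause (¬x2) is unit, so x2 = False.
The clause (¬x3) is unit, so x3 = False.
All clauses hold; x4 can take either value.
A satisfying assignment: x1: False; x2: False; x3: False; x4: True.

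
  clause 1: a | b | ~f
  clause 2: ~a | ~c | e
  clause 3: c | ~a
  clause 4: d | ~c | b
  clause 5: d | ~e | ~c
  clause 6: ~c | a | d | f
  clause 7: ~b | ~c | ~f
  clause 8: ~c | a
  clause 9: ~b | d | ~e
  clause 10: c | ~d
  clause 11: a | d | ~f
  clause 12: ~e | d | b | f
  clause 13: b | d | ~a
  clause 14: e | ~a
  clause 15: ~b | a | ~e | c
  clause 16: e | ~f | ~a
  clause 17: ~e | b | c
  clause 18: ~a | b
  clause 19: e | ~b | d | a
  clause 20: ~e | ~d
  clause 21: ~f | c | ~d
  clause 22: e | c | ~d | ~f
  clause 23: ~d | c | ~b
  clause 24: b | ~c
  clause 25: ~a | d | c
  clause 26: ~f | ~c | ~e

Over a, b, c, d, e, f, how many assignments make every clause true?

1

There are 2^6 = 64 truth assignments over (a, b, c, d, e, f).
Split on d. With d = 1, the clauses containing d are satisfied and ~d drops from the rest; 0 of the 2^5 = 32 assignments to the other variables satisfy what remains.
With d = 0, by the same count on the reduced clause set, 1 assignment works.
(One model: a=F, b=F, c=F, d=F, e=F, f=F.)
Total: 0 + 1 = 1.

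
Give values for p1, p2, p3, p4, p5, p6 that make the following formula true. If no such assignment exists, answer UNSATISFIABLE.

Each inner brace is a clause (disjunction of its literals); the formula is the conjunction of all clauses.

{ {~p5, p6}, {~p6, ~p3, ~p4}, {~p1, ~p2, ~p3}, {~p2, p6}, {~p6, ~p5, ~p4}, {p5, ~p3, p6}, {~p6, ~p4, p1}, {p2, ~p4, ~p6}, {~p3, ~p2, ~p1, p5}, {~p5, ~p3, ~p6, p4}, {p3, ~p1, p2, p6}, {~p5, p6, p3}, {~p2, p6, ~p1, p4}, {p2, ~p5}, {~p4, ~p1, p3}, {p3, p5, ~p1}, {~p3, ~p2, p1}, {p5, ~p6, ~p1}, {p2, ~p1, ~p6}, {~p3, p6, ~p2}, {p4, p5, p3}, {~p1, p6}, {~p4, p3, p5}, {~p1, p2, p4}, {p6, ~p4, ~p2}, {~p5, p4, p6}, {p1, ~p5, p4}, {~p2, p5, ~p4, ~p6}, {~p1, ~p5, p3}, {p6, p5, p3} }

Suppose p5 = 0.
Suppose p2 = 0.
Suppose p3 = 1.
Unit clause (p6) forces p6 = 1.
Unit clause (~p4) forces p4 = 0.
Unit clause (~p1) forces p1 = 0.
All clauses are satisfied.

p1: 0, p2: 0, p3: 1, p4: 0, p5: 0, p6: 1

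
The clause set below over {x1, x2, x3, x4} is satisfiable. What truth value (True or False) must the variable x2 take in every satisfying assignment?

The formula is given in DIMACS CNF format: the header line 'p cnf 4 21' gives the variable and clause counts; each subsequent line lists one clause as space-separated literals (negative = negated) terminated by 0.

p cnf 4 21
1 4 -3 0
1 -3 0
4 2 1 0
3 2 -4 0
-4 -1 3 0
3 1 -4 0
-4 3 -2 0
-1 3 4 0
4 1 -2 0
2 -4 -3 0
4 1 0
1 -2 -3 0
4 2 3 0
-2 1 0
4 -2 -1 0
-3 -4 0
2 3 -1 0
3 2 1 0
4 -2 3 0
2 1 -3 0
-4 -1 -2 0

False

Suppose x2 = True.
(x1) alone gives x1 = True.
(x4) alone gives x4 = True.
Now (¬x4) is unsatisfied and unit — conflict.
So every satisfying assignment has x2 = False.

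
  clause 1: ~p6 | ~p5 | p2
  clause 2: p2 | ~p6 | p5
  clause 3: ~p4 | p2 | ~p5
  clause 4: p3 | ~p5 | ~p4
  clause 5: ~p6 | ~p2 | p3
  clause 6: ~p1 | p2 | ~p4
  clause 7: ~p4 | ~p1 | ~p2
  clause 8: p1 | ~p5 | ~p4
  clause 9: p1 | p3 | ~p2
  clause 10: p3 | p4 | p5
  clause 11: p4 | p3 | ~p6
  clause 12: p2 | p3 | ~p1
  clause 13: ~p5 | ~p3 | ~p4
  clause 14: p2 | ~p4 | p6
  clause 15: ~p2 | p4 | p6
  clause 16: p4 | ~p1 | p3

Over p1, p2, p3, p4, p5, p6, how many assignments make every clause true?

There are 2^6 = 64 truth assignments over (p1, p2, p3, p4, p5, p6).
Split on p3. With p3 = 1, the clauses containing p3 are satisfied and ~p3 drops from the rest; 10 of the 2^5 = 32 assignments to the other variables satisfy what remains.
With p3 = 0, by the same count on the reduced clause set, 1 assignment works.
(One model: p1=F, p2=F, p3=F, p4=F, p5=T, p6=F.)
Total: 10 + 1 = 11.

11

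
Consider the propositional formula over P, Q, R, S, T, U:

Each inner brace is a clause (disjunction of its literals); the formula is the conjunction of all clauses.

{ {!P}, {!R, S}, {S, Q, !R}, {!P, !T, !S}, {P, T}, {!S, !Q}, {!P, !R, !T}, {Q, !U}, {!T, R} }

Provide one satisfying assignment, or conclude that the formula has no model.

P: false,  Q: false,  R: true,  S: true,  T: true,  U: false

(!P) alone gives P = false.
(T) alone gives T = true.
(R) alone gives R = true.
(S) alone gives S = true.
(!Q) alone gives Q = false.
(!U) alone gives U = false.
This assignment satisfies each clause.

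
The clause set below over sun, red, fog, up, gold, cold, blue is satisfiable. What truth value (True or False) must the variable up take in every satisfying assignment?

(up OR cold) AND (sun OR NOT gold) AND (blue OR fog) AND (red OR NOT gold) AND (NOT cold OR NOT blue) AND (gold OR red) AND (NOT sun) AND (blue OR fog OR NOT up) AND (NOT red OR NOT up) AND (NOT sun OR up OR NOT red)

Suppose up = true.
The clause (NOT sun) is unit, so sun = false.
The clause (NOT gold) is unit, so gold = false.
The clause (red) is unit, so red = true.
That conflicts with the unit clause (NOT red).
So every satisfying assignment has up = False.

False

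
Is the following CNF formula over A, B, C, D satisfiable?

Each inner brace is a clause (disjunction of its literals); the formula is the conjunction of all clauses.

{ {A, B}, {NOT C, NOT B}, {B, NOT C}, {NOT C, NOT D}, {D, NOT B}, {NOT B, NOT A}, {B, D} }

Try A = false.
The clause (B) is unit, so B = true.
The clause (NOT C) is unit, so C = false.
The clause (D) is unit, so D = true.
This assignment satisfies each clause.
A satisfying assignment: A: false, B: true, C: false, D: true.

Yes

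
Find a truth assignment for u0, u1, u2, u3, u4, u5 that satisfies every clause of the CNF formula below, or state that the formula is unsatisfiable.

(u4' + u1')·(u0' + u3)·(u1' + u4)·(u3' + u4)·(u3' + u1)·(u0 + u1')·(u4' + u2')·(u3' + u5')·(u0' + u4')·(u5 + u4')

u0: 0; u1: 0; u2: 0; u3: 0; u4: 0; u5: 1

Case u4 = 0:
(u1') alone gives u1 = 0.
(u3') alone gives u3 = 0.
(u0') alone gives u0 = 0.
All clauses hold; u2, u5 can take either value.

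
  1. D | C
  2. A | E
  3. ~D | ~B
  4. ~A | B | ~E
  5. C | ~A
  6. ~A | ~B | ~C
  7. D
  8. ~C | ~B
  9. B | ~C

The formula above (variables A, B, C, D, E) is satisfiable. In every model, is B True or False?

Suppose B = 1.
(~D) alone gives D = 0.
Now (D) is unsatisfied and unit — conflict.
So every satisfying assignment has B = False.

False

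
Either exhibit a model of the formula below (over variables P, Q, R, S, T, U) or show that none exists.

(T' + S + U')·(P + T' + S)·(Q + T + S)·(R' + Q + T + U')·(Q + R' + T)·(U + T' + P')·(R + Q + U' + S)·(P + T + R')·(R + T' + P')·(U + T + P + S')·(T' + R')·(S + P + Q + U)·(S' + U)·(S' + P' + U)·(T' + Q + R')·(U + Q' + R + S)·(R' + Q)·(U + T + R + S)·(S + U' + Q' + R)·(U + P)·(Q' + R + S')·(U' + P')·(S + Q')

P=0, Q=0, R=0, S=1, T=1, U=1

Case T = 1:
Unit clause (R') forces R = 0.
Unit clause (P') forces P = 0.
Unit clause (S) forces S = 1.
Unit clause (U) forces U = 1.
Unit clause (Q') forces Q = 0.
All clauses are satisfied.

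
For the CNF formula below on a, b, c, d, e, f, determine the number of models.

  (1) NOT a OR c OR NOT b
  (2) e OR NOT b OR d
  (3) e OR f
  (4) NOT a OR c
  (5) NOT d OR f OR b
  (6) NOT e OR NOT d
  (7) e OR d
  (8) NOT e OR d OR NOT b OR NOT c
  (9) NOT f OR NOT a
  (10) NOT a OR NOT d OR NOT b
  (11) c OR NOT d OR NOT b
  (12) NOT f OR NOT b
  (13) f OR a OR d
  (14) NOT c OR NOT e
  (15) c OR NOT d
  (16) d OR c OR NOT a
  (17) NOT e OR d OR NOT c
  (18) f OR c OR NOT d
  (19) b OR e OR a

There are 2^6 = 64 truth assignments over (a, b, c, d, e, f).
Split on b. With b = true, the clauses containing b are satisfied and NOT b drops from the rest; 0 of the 2^5 = 32 assignments to the other variables satisfy what remains.
With b = false, by the same count on the reduced clause set, 1 assignment works.
Total: 0 + 1 = 1.

1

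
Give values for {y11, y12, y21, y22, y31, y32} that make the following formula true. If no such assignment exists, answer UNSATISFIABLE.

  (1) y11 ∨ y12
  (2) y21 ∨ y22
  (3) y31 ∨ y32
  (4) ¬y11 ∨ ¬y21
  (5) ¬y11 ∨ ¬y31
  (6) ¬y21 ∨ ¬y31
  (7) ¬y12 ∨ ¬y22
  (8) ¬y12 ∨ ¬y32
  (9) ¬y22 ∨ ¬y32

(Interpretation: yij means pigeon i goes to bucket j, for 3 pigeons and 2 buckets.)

UNSATISFIABLE

Case y11 = True:
(¬y21) alone gives y21 = False.
(y22) alone gives y22 = True.
(¬y31) alone gives y31 = False.
(y32) alone gives y32 = True.
Now (¬y32) is unsatisfied and unit — conflict.
Backtrack on y11: now try y11 = False.
(y12) alone gives y12 = True.
(¬y22) alone gives y22 = False.
(y21) alone gives y21 = True.
(¬y31) alone gives y31 = False.
(y32) alone gives y32 = True.
Now (¬y32) is unsatisfied and unit — conflict.
Either choice for y11 ends in contradiction.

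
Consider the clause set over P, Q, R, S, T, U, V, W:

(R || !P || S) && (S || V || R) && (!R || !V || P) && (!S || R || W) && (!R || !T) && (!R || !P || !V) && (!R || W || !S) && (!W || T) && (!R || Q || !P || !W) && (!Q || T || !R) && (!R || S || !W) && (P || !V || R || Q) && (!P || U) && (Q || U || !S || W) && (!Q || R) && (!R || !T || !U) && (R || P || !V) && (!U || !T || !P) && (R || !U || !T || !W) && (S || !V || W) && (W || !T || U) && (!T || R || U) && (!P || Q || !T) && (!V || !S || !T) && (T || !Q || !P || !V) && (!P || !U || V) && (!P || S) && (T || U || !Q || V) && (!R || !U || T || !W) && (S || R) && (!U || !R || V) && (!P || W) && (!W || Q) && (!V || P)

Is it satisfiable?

Yes

Try R = true.
From the singleton clause (!T), T = false.
From the singleton clause (!W), W = false.
From the singleton clause (!S), S = false.
From the singleton clause (!Q), Q = false.
From the singleton clause (!V), V = false.
From the singleton clause (!P), P = false.
From the singleton clause (!U), U = false.
All clauses are satisfied.
A satisfying assignment: P ↦ false,  Q ↦ false,  R ↦ true,  S ↦ false,  T ↦ false,  U ↦ false,  V ↦ false,  W ↦ false.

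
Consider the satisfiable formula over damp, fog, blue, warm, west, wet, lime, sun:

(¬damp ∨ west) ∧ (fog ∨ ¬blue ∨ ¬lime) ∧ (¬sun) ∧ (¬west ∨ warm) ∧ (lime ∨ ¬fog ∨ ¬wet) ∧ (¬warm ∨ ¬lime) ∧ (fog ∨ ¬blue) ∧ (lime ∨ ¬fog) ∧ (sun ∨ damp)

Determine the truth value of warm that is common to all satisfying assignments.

True

Suppose warm = False.
The clause (¬sun) is unit, so sun = False.
The clause (¬west) is unit, so west = False.
The clause (¬damp) is unit, so damp = False.
Now (damp) is unsatisfied and unit — conflict.
So every satisfying assignment has warm = True.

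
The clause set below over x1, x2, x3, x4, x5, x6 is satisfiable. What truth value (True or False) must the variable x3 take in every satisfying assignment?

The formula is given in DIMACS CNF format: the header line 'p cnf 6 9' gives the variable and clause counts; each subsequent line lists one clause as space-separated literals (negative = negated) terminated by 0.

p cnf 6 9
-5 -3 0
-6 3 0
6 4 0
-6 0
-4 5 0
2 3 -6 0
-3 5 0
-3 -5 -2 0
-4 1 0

Suppose x3 = True.
The clause (¬x5) is unit, so x5 = False.
That conflicts with the unit clause (x5).
So every satisfying assignment has x3 = False.

False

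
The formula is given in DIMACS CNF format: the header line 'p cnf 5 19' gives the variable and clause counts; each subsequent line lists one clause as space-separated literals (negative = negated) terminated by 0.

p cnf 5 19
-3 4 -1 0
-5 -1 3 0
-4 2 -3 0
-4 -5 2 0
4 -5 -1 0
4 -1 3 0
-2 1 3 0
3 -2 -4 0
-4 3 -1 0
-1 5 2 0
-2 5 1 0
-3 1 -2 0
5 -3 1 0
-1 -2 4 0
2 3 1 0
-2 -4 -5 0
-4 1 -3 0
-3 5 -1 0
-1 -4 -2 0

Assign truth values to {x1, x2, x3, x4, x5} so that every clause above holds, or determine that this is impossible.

Try x3 = True.
Try x4 = False.
The clause (¬x1) is unit, so x1 = False.
The clause (¬x2) is unit, so x2 = False.
The clause (x5) is unit, so x5 = True.
Every clause now holds.

x1=False,  x2=False,  x3=True,  x4=False,  x5=True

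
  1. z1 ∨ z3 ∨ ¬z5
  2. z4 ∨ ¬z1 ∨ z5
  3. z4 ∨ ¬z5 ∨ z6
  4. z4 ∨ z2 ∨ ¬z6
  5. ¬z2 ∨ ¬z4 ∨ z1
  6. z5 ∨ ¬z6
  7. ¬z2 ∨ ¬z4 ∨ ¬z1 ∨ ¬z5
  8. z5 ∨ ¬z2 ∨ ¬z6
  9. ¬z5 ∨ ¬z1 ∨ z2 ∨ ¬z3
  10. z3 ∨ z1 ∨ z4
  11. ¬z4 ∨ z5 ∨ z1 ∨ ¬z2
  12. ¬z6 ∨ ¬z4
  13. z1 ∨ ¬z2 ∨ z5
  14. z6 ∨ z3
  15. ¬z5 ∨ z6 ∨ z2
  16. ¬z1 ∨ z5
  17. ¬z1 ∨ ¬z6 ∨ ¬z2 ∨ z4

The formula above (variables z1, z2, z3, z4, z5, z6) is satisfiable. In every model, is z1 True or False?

Suppose z1 = True.
From the singleton clause (z5), z5 = True.
Try z4 = True.
From the singleton clause (¬z2), z2 = False.
From the singleton clause (¬z3), z3 = False.
From the singleton clause (¬z6), z6 = False.
But (z6) is also a unit clause — contradiction.
So z4 must be the other value — set z4 = False.
From the singleton clause (z6), z6 = True.
From the singleton clause (z2), z2 = True.
But (¬z2) is also a unit clause — contradiction.
Neither z4 = True nor z4 = False works.
So every satisfying assignment has z1 = False.

False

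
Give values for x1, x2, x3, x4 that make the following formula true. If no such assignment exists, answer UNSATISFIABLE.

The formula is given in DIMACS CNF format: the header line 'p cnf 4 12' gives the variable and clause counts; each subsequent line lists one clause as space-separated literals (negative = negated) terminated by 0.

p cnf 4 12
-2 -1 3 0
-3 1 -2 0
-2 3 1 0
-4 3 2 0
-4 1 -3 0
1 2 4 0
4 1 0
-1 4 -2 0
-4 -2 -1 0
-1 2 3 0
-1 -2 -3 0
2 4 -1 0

x1=True, x2=False, x3=True, x4=True

Try x4 = True.
Try x3 = True.
From the singleton clause (x1), x1 = True.
From the singleton clause (¬x2), x2 = False.
All clauses are satisfied.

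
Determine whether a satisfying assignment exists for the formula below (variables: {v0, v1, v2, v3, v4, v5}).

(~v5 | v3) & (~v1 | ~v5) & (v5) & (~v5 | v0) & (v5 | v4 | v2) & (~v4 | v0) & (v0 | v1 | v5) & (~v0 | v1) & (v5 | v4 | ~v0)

Unsatisfiable

(v5) alone gives v5 = 1.
(v3) alone gives v3 = 1.
(~v1) alone gives v1 = 0.
(v0) alone gives v0 = 1.
But (~v0) is also a unit clause — contradiction.
No assignment satisfies every clause.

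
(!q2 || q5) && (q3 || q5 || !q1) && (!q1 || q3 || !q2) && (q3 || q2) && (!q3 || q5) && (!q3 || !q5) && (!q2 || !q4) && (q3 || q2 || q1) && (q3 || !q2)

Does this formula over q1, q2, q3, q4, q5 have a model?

No

Case q2 = false:
The clause (q3) is unit, so q3 = true.
The clause (q5) is unit, so q5 = true.
But (!q5) is also a unit clause — contradiction.
Undo q2 and try q2 = true.
The clause (q5) is unit, so q5 = true.
The clause (!q3) is unit, so q3 = false.
But (q3) is also a unit clause — contradiction.
Both values of q2 lead to a conflict.
No assignment satisfies every clause.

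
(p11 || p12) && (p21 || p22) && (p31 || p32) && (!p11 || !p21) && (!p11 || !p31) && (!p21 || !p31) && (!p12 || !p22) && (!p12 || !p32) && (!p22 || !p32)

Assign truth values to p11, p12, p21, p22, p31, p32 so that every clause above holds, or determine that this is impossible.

UNSATISFIABLE

Try p11 = true.
Unit clause (!p21) forces p21 = false.
Unit clause (p22) forces p22 = true.
Unit clause (!p31) forces p31 = false.
Unit clause (p32) forces p32 = true.
But (!p32) is also a unit clause — contradiction.
That branch fails; take p11 = false instead.
Unit clause (p12) forces p12 = true.
Unit clause (!p22) forces p22 = false.
Unit clause (p21) forces p21 = true.
Unit clause (!p31) forces p31 = false.
Unit clause (p32) forces p32 = true.
But (!p32) is also a unit clause — contradiction.
Both values of p11 lead to a conflict.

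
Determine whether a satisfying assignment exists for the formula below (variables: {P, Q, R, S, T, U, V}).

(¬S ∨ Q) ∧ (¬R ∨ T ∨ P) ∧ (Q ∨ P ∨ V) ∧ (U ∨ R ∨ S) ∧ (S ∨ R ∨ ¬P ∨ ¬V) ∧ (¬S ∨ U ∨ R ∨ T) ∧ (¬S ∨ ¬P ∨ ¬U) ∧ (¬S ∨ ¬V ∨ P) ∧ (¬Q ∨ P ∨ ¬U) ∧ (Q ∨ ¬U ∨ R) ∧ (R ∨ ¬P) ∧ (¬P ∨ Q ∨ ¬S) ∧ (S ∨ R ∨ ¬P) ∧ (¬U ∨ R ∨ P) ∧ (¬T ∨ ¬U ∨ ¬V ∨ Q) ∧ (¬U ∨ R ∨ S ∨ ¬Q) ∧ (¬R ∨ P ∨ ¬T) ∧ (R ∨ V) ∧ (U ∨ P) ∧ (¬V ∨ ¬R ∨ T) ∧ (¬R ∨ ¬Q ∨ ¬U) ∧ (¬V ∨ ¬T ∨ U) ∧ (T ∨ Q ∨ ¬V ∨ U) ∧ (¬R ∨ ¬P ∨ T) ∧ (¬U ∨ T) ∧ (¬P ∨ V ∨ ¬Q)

Satisfiable

Case S = False:
Case U = True:
Unit clause (T) forces T = True.
Case Q = False:
Unit clause (R) forces R = True.
Unit clause (¬V) forces V = False.
Unit clause (P) forces P = True.
Every clause now holds.
A satisfying assignment: P ↦ True; Q ↦ False; R ↦ True; S ↦ False; T ↦ True; U ↦ True; V ↦ False.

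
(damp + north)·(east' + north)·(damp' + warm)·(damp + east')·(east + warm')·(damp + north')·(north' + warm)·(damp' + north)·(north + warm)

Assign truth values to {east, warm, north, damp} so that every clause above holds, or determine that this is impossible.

Case damp = 1:
From the singleton clause (warm), warm = 1.
From the singleton clause (east), east = 1.
From the singleton clause (north), north = 1.
This assignment satisfies each clause.

east: 1; warm: 1; north: 1; damp: 1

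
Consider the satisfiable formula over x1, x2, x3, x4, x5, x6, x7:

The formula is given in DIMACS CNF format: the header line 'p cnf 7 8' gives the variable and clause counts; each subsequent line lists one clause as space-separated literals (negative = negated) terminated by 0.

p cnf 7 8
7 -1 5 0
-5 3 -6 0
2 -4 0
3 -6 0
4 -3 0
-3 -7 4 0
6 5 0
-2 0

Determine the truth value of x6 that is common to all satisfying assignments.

False

Suppose x6 = True.
From the singleton clause (x3), x3 = True.
From the singleton clause (x4), x4 = True.
From the singleton clause (x2), x2 = True.
Now (¬x2) is unsatisfied and unit — conflict.
So every satisfying assignment has x6 = False.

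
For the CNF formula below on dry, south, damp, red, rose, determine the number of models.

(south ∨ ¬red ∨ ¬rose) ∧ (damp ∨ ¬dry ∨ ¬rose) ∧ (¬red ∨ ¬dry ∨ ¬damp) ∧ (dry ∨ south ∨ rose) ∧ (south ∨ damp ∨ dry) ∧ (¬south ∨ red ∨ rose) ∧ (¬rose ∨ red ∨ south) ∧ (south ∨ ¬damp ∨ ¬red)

11

There are 2^5 = 32 truth assignments over (dry, south, damp, red, rose).
Split on south. With south = True, the clauses containing south are satisfied and ¬south drops from the rest; 8 of the 2^4 = 16 assignments to the other variables satisfy what remains.
With south = False, by the same count on the reduced clause set, 3 assignments work.
(One model: dry=F, south=T, damp=F, red=F, rose=T.)
Total: 8 + 3 = 11.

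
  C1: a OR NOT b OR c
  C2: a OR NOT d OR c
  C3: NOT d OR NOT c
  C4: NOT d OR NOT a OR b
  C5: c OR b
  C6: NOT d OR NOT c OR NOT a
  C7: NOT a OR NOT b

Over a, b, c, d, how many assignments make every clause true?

There are 2^4 = 16 truth assignments over (a, b, c, d).
Check each against the 7 clauses (columns in the order a, b, c, d):
  F F F F  ✗ fails (c OR b)
  F F F T  ✗ fails (a OR NOT d OR c)
  F F T F  ✓ satisfies all
  F F T T  ✗ fails (NOT d OR NOT c)
  F T F F  ✗ fails (a OR NOT b OR c)
  F T F T  ✗ fails (a OR NOT b OR c)
  F T T F  ✓ satisfies all
  F T T T  ✗ fails (NOT d OR NOT c)
  T F F F  ✗ fails (c OR b)
  T F F T  ✗ fails (NOT d OR NOT a OR b)
  T F T F  ✓ satisfies all
  T F T T  ✗ fails (NOT d OR NOT c)
  T T F F  ✗ fails (NOT a OR NOT b)
  T T F T  ✗ fails (NOT a OR NOT b)
  T T T F  ✗ fails (NOT a OR NOT b)
  T T T T  ✗ fails (NOT d OR NOT c)
3 of the 16 rows are models.

3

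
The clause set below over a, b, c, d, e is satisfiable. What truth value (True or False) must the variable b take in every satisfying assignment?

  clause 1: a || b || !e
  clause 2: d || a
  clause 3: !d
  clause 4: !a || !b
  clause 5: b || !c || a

Suppose b = true.
The clause (!d) is unit, so d = false.
The clause (a) is unit, so a = true.
That conflicts with the unit clause (!a).
So every satisfying assignment has b = False.

False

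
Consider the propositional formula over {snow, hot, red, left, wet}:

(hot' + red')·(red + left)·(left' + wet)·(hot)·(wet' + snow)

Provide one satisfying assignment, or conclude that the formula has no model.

The clause (hot) is unit, so hot = 1.
The clause (red') is unit, so red = 0.
The clause (left) is unit, so left = 1.
The clause (wet) is unit, so wet = 1.
The clause (snow) is unit, so snow = 1.
This assignment satisfies each clause.

snow=1; hot=1; red=0; left=1; wet=1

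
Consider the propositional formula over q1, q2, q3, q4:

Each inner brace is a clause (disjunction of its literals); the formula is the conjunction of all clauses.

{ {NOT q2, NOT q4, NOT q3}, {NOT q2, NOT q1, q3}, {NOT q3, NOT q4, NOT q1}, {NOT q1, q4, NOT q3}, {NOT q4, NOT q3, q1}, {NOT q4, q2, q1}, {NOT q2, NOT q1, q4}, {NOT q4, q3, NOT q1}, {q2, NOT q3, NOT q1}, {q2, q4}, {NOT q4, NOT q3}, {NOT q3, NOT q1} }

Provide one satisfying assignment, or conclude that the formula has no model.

q1: false, q2: true, q3: true, q4: false

Suppose q2 = true.
Suppose q4 = false.
From the singleton clause (NOT q1), q1 = false.
No clause remains; q3 is free.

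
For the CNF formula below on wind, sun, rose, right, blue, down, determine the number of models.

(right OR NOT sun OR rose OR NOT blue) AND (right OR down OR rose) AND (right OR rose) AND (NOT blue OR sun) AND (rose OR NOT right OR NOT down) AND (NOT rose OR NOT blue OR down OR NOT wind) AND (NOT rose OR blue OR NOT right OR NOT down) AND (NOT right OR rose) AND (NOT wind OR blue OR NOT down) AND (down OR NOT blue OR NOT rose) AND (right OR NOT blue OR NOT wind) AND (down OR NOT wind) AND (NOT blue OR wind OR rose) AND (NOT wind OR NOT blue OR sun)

There are 2^6 = 64 truth assignments over (wind, sun, rose, right, blue, down).
Split on right. With right = true, the clauses containing right are satisfied and NOT right drops from the rest; 4 of the 2^5 = 32 assignments to the other variables satisfy what remains.
With right = false, by the same count on the reduced clause set, 5 assignments work.
Total: 4 + 5 = 9.

9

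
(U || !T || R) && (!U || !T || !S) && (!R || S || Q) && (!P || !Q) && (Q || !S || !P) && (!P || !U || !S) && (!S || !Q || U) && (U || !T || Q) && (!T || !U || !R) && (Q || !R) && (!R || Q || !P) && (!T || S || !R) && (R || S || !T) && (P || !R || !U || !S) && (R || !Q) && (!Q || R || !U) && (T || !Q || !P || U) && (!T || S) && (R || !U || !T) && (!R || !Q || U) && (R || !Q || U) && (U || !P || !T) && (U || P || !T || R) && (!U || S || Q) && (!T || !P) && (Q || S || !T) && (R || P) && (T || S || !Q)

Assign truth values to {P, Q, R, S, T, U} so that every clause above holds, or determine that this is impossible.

Branch on P: set P = true.
Unit clause (!Q) forces Q = false.
Unit clause (!S) forces S = false.
Unit clause (!R) forces R = false.
Unit clause (!T) forces T = false.
Unit clause (!U) forces U = false.
All clauses are satisfied.

P ↦ true, Q ↦ false, R ↦ false, S ↦ false, T ↦ false, U ↦ false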